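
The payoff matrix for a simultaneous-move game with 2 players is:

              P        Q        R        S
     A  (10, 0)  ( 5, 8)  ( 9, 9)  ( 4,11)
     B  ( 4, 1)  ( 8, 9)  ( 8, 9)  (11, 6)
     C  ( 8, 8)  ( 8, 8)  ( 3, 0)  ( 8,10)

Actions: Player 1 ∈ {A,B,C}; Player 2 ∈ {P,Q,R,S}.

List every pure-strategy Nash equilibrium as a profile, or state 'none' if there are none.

(A,P): not NE [P2→S gives 11>0]
(A,Q): not NE [P1→C gives 8>5; P2→S gives 11>8]
(A,R): not NE [P2→S gives 11>9]
(A,S): not NE [P1→B gives 11>4]
(B,P): not NE [P1→A gives 10>4; P2→R gives 9>1]
(B,Q): NE
(B,R): not NE [P1→A gives 9>8]
(B,S): not NE [P2→R gives 9>6]
(C,P): not NE [P1→A gives 10>8; P2→S gives 10>8]
(C,Q): not NE [P2→S gives 10>8]
(C,R): not NE [P1→A gives 9>3; P2→S gives 10>0]
(C,S): not NE [P1→B gives 11>8]

PSNE = {(B,Q)}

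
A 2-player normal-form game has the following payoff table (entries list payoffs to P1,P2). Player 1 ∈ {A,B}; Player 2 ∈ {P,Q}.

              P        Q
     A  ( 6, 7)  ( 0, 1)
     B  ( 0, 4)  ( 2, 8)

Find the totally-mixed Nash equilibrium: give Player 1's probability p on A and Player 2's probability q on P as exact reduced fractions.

P1 mixes 2/5 on A; P2 mixes 1/4 on P

P1 indiff ⇒ q·6+(1-q)·0 = q·0+(1-q)·2 ⇒ q(6) = (1-q)(2) ⇒ q = 1/4
P2 indiff ⇒ p·7+(1-p)·4 = p·1+(1-p)·8 ⇒ p(6) = (1-p)(4) ⇒ p = 2/5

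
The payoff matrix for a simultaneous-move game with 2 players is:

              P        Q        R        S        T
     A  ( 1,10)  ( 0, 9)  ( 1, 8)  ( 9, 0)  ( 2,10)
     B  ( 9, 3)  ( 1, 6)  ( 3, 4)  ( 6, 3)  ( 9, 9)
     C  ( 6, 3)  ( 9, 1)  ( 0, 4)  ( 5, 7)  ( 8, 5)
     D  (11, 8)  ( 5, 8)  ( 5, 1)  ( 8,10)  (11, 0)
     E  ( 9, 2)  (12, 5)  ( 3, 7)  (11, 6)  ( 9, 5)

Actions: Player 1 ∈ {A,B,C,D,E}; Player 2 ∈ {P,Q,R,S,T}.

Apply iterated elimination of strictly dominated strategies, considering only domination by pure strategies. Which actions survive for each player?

P1 drop A (E beats it: P:9>1 Q:12>0 R:3>1 S:11>9 T:9>2)
P1 drop B (D beats it: P:11>9 Q:5>1 R:5>3 S:8>6 T:11>9)
P1 drop C (E beats it: P:9>6 Q:12>9 R:3>0 S:11>5 T:9>8)
P2 drop P (S beats it: D:10>8 E:6>2)
P2 drop Q (S beats it: D:10>8 E:6>5)
P2 drop T (R beats it: D:1>0 E:7>5)
P1→{D,E} P2→{R,S}

IESDS → P1:{D,E} P2:{R,S}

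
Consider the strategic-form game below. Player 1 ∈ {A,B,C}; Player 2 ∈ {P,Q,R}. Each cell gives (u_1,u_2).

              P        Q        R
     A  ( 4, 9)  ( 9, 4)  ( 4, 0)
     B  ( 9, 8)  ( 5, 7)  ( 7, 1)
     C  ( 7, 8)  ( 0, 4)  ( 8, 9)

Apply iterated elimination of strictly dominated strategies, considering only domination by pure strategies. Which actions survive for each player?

IESDS → P1:{B,C} P2:{P,R}

P2 drop Q (P beats it: A:9>4 B:8>7 C:8>4)
P1 drop A (B beats it: P:9>4 R:7>4)
P1→{B,C} P2→{P,R}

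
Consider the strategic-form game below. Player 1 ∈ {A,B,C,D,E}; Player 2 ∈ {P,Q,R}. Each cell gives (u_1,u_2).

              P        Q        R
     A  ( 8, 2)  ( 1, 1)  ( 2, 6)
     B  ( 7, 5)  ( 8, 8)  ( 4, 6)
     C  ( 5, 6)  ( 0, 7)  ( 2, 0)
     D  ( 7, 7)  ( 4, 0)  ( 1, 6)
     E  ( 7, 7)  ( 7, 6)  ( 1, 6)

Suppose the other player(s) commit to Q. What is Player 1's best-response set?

argmax u_1 = {B}

u_1(A vs Q) = 1
u_1(B vs Q) = 8
u_1(C vs Q) = 0
u_1(D vs Q) = 4
u_1(E vs Q) = 7
max payoff 8 at {B}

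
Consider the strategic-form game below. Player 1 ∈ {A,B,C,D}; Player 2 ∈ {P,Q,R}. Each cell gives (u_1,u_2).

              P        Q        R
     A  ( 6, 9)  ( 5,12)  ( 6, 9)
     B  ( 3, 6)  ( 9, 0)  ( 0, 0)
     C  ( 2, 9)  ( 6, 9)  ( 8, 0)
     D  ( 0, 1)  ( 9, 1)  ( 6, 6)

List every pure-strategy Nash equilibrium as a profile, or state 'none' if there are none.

(A,P): not NE [P2→Q gives 12>9]
(A,Q): not NE [P1→D gives 9>5]
(A,R): not NE [P1→C gives 8>6; P2→Q gives 12>9]
(B,P): not NE [P1→A gives 6>3]
(B,Q): not NE [P2→P gives 6>0]
(B,R): not NE [P1→C gives 8>0; P2→P gives 6>0]
(C,P): not NE [P1→A gives 6>2]
(C,Q): not NE [P1→D gives 9>6]
(C,R): not NE [P2→Q gives 9>0]
(D,P): not NE [P1→A gives 6>0; P2→R gives 6>1]
(D,Q): not NE [P2→R gives 6>1]
(D,R): not NE [P1→C gives 8>6]

PSNE: ∅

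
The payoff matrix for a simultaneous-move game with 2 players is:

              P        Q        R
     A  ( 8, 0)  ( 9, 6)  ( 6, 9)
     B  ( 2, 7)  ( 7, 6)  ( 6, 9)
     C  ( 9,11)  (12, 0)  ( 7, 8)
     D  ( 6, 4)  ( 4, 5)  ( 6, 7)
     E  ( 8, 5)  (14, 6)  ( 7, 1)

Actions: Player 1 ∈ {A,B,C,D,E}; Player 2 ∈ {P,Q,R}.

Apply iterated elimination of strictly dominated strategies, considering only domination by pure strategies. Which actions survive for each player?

IESDS → P1:{C,E} P2:{P,Q}

P1 drop A (C beats it: P:9>8 Q:12>9 R:7>6)
P1 drop B (C beats it: P:9>2 Q:12>7 R:7>6)
P1 drop D (C beats it: P:9>6 Q:12>4 R:7>6)
P2 drop R (P beats it: C:11>8 E:5>1)
P1→{C,E} P2→{P,Q}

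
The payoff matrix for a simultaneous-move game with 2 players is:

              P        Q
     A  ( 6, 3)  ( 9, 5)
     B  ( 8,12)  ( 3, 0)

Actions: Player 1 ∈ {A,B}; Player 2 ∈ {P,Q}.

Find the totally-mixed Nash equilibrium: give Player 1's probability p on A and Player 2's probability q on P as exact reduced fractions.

P1 indiff ⇒ q·6+(1-q)·9 = q·8+(1-q)·3 ⇒ q(-2) = (1-q)(-6) ⇒ q = 3/4
P2 indiff ⇒ p·3+(1-p)·12 = p·5+(1-p)·0 ⇒ p(-2) = (1-p)(-12) ⇒ p = 6/7

(p,q) = (6/7, 3/4)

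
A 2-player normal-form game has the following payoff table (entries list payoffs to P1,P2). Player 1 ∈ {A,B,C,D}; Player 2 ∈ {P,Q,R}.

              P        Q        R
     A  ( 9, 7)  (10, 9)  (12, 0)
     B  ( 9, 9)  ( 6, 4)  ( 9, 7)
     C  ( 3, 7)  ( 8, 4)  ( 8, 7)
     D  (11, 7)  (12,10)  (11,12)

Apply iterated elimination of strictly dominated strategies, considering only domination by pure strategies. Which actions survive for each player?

P1 drop B (D beats it: P:11>9 Q:12>6 R:11>9)
P1 drop C (A beats it: P:9>3 Q:10>8 R:12>8)
P2 drop P (Q beats it: A:9>7 D:10>7)
P1→{A,D} P2→{Q,R}

Remaining: P1:{A,D} P2:{Q,R}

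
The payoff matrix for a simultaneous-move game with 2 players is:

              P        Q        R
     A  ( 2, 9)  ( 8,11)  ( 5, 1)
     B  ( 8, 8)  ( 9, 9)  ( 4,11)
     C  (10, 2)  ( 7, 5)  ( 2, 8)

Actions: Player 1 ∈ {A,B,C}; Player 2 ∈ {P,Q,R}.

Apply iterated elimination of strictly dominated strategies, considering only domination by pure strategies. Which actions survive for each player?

P2 drop P (Q beats it: A:11>9 B:9>8 C:5>2)
P1 drop C (A beats it: Q:8>7 R:5>2)
P1→{A,B} P2→{Q,R}

Remaining: P1:{A,B} P2:{Q,R}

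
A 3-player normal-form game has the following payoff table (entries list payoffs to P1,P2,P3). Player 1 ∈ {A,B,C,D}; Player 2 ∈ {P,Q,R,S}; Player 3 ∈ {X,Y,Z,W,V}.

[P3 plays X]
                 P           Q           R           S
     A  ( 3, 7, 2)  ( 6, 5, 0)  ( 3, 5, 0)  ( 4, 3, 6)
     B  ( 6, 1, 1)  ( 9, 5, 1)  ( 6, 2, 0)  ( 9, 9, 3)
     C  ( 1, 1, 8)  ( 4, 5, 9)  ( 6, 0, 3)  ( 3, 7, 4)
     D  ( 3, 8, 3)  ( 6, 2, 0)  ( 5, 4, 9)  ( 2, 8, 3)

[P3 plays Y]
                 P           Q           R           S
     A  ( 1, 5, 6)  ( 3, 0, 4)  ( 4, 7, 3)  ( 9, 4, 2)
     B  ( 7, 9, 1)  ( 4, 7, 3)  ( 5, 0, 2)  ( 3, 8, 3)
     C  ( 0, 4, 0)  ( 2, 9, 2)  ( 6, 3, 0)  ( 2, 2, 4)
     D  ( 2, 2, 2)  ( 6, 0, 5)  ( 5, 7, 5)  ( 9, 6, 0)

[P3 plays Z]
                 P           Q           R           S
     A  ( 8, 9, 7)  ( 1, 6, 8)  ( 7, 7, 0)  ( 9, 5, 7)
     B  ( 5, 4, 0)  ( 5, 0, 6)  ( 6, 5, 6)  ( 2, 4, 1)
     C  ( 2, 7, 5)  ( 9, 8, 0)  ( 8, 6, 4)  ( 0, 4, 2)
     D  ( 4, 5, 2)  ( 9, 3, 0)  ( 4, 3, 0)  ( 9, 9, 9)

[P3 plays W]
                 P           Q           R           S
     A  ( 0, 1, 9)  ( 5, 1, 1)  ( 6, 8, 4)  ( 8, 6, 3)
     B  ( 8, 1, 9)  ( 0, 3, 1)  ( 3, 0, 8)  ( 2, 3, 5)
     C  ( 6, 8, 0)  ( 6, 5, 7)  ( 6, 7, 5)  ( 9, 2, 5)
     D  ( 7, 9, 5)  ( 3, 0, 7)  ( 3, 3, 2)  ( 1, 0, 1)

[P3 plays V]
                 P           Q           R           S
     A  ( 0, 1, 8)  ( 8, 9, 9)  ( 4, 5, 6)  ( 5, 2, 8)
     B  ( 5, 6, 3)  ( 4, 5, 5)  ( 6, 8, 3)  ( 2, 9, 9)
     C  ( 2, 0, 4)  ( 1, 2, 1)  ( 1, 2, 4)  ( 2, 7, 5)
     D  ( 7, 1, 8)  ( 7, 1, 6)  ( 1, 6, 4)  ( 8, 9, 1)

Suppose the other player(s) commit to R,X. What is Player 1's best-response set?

u_1(A vs R,X) = 3
u_1(B vs R,X) = 6
u_1(C vs R,X) = 6
u_1(D vs R,X) = 5
max payoff 6 at {B,C}

P1 best: {B,C}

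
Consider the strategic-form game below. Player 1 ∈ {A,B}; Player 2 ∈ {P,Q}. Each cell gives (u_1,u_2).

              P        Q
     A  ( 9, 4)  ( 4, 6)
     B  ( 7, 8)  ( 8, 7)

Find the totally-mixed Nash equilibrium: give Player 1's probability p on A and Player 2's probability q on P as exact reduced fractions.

p=1/3, q=2/3

P1 indiff ⇒ q·9+(1-q)·4 = q·7+(1-q)·8 ⇒ q(2) = (1-q)(4) ⇒ q = 2/3
P2 indiff ⇒ p·4+(1-p)·8 = p·6+(1-p)·7 ⇒ p(-2) = (1-p)(-1) ⇒ p = 1/3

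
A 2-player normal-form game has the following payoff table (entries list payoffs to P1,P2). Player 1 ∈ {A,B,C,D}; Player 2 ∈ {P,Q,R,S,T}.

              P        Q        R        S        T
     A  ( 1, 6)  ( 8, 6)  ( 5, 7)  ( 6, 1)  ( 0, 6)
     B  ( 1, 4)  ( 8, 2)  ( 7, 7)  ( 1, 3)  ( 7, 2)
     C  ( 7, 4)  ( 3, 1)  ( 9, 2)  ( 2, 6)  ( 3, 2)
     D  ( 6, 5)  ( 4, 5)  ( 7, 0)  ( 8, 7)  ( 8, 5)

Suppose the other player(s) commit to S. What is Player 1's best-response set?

u_1(A vs S) = 6
u_1(B vs S) = 1
u_1(C vs S) = 2
u_1(D vs S) = 8
max payoff 8 at {D}

P1 best: {D}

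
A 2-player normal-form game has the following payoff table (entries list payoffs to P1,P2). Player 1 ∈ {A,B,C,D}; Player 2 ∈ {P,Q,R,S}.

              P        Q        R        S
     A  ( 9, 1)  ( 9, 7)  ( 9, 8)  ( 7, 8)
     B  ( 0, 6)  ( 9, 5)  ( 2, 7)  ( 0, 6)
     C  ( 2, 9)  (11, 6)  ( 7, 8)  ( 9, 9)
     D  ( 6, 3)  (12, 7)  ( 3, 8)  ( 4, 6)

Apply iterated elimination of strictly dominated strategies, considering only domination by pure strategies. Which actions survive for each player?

P1 drop B (C beats it: P:2>0 Q:11>9 R:7>2 S:9>0)
P2 drop Q (R beats it: A:8>7 C:8>6 D:8>7)
P1 drop D (A beats it: P:9>6 R:9>3 S:7>4)
P1→{A,C} P2→{P,R,S}

IESDS → P1:{A,C} P2:{P,R,S}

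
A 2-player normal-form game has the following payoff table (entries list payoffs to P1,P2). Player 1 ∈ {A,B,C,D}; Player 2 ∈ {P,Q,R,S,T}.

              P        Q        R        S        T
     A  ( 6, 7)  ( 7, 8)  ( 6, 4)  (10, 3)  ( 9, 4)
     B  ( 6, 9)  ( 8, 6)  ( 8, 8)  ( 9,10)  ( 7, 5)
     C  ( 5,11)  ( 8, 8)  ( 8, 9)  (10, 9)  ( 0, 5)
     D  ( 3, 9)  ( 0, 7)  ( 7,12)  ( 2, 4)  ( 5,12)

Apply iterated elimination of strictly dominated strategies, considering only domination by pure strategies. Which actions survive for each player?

P1 drop D (B beats it: P:6>3 Q:8>0 R:8>7 S:9>2 T:7>5)
P2 drop R (P beats it: A:7>4 B:9>8 C:11>9)
P2 drop T (P beats it: A:7>4 B:9>5 C:11>5)
P1→{A,B,C} P2→{P,Q,S}

Survivors P1:{A,B,C} P2:{P,Q,S}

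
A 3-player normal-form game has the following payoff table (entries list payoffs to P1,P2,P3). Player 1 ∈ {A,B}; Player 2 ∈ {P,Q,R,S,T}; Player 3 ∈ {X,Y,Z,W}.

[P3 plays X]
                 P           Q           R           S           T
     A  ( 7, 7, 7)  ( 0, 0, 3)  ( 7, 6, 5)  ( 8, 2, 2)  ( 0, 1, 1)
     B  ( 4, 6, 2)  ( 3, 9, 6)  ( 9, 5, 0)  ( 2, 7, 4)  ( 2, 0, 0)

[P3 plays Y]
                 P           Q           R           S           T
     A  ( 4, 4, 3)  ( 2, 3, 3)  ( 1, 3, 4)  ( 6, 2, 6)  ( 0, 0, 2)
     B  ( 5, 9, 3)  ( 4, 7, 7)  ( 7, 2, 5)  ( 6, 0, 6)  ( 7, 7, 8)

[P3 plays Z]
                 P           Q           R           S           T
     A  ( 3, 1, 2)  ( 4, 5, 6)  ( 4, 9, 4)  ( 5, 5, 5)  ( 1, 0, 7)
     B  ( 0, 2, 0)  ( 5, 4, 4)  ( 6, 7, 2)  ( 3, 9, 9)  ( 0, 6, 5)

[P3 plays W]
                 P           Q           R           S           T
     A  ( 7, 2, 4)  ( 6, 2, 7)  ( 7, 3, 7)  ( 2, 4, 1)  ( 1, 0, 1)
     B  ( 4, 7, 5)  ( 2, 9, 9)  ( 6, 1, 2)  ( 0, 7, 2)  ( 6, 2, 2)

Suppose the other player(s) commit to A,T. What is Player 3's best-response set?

u_3(X vs A,T) = 1
u_3(Y vs A,T) = 2
u_3(Z vs A,T) = 7
u_3(W vs A,T) = 1
max payoff 7 at {Z}

BR_3 = {Z}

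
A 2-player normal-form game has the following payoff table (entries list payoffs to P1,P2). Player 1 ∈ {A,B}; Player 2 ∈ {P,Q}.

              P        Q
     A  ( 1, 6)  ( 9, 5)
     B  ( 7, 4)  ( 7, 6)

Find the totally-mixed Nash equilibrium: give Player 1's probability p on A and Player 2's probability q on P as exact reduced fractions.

P1 indiff ⇒ q·1+(1-q)·9 = q·7+(1-q)·7 ⇒ q(-6) = (1-q)(-2) ⇒ q = 1/4
P2 indiff ⇒ p·6+(1-p)·4 = p·5+(1-p)·6 ⇒ p(1) = (1-p)(2) ⇒ p = 2/3

p=2/3, q=1/4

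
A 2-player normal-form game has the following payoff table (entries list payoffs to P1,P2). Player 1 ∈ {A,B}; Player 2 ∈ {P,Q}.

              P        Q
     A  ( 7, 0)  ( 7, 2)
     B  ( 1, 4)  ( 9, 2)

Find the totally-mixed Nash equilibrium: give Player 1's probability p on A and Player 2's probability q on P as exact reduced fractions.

(p,q) = (1/2, 1/4)

P1 indiff ⇒ q·7+(1-q)·7 = q·1+(1-q)·9 ⇒ q(6) = (1-q)(2) ⇒ q = 1/4
P2 indiff ⇒ p·0+(1-p)·4 = p·2+(1-p)·2 ⇒ p(-2) = (1-p)(-2) ⇒ p = 1/2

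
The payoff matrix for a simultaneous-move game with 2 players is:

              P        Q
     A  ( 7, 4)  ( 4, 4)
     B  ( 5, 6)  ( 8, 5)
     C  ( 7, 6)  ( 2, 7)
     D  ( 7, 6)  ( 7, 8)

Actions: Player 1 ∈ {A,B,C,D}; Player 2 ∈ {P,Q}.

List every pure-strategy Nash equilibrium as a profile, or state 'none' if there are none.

(A,P): NE
(A,Q): not NE [P1→B gives 8>4]
(B,P): not NE [P1→D gives 7>5]
(B,Q): not NE [P2→P gives 6>5]
(C,P): not NE [P2→Q gives 7>6]
(C,Q): not NE [P1→B gives 8>2]
(D,P): not NE [P2→Q gives 8>6]
(D,Q): not NE [P1→B gives 8>7]

PSNE = {(A,P)}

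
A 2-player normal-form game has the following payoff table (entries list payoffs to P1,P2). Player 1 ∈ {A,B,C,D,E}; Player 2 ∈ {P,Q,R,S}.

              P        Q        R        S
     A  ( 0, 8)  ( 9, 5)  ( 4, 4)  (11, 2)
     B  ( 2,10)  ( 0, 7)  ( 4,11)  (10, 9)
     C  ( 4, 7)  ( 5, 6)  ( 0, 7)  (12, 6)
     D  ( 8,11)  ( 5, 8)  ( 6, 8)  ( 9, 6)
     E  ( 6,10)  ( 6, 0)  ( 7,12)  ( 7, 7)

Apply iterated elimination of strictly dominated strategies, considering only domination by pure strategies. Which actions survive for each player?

Survivors P1:{D,E} P2:{P,R}

P2 drop Q (P beats it: A:8>5 B:10>7 C:7>6 D:11>8 E:10>0)
P2 drop S (P beats it: A:8>2 B:10>9 C:7>6 D:11>6 E:10>7)
P1 drop A (D beats it: P:8>0 R:6>4)
P1 drop B (D beats it: P:8>2 R:6>4)
P1 drop C (D beats it: P:8>4 R:6>0)
P1→{D,E} P2→{P,R}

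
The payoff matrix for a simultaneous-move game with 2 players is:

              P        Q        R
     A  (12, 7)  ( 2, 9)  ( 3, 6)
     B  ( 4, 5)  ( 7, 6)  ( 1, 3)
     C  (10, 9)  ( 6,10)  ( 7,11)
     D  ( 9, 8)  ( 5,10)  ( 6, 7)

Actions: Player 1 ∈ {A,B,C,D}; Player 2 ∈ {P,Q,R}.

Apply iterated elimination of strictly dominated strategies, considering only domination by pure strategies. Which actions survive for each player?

Survivors P1:{B,C} P2:{Q,R}

P1 drop D (C beats it: P:10>9 Q:6>5 R:7>6)
P2 drop P (Q beats it: A:9>7 B:6>5 C:10>9)
P1 drop A (C beats it: Q:6>2 R:7>3)
P1→{B,C} P2→{Q,R}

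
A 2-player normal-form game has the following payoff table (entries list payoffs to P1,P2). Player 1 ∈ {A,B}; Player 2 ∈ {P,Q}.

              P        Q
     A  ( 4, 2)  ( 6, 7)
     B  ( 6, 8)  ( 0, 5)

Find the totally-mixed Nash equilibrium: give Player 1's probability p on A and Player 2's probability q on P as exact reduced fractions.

P1 mixes 3/8 on A; P2 mixes 3/4 on P

P1 indiff ⇒ q·4+(1-q)·6 = q·6+(1-q)·0 ⇒ q(-2) = (1-q)(-6) ⇒ q = 3/4
P2 indiff ⇒ p·2+(1-p)·8 = p·7+(1-p)·5 ⇒ p(-5) = (1-p)(-3) ⇒ p = 3/8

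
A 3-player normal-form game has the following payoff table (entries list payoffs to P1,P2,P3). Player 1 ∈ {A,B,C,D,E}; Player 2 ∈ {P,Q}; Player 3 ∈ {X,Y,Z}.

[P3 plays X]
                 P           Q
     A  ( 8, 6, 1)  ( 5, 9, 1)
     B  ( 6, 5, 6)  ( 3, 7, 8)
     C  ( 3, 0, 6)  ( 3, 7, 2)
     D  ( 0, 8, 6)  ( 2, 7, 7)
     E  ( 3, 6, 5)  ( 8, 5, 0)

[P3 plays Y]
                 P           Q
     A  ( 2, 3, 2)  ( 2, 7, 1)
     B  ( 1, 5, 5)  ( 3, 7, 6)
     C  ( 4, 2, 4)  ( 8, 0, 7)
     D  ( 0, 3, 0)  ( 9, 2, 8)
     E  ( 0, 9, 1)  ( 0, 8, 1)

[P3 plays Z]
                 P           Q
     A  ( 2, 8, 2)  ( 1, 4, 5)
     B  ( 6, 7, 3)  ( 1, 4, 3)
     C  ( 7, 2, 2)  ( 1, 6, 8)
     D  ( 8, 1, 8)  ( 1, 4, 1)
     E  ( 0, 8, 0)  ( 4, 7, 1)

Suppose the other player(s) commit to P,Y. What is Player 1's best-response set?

BR_1 = {C}

u_1(A vs P,Y) = 2
u_1(B vs P,Y) = 1
u_1(C vs P,Y) = 4
u_1(D vs P,Y) = 0
u_1(E vs P,Y) = 0
max payoff 4 at {C}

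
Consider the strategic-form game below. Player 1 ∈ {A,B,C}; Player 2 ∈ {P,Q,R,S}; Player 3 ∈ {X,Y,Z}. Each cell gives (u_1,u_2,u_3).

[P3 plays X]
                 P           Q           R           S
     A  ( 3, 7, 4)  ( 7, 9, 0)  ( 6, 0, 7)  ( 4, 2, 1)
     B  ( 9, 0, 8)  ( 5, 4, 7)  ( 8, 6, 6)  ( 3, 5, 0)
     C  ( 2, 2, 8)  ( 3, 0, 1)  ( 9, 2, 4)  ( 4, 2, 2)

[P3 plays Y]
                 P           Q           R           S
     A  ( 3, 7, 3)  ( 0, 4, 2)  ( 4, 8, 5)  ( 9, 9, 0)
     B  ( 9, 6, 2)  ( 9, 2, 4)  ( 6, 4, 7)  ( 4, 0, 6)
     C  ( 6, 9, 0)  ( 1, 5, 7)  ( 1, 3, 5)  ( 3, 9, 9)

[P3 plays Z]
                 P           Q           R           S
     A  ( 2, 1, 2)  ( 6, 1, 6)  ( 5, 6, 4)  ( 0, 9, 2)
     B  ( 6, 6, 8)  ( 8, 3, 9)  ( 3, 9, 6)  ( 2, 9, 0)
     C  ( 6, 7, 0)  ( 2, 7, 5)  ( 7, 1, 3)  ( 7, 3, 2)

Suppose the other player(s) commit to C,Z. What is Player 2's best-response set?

BR_2 = {P,Q}

u_2(P vs C,Z) = 7
u_2(Q vs C,Z) = 7
u_2(R vs C,Z) = 1
u_2(S vs C,Z) = 3
max payoff 7 at {P,Q}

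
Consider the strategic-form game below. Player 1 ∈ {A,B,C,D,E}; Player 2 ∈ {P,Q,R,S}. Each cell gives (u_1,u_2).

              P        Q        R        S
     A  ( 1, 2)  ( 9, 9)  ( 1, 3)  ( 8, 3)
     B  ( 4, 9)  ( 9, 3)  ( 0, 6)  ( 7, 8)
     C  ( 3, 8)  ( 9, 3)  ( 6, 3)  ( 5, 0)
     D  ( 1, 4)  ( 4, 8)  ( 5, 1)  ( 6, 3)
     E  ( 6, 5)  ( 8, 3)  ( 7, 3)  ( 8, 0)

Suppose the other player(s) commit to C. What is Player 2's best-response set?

u_2(P vs C) = 8
u_2(Q vs C) = 3
u_2(R vs C) = 3
u_2(S vs C) = 0
max payoff 8 at {P}

argmax u_2 = {P}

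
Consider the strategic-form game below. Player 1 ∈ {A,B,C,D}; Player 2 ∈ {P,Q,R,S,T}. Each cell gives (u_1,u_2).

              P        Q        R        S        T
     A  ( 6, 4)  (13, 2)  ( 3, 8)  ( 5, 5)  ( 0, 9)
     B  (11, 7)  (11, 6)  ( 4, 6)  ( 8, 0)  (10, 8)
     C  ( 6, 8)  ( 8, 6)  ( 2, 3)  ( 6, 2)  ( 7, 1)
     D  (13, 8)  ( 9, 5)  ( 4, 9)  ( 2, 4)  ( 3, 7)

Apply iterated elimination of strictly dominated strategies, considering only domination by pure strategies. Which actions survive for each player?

Survivors P1:{B,D} P2:{P,R,T}

P1 drop C (B beats it: P:11>6 Q:11>8 R:4>2 S:8>6 T:10>7)
P2 drop Q (P beats it: A:4>2 B:7>6 D:8>5)
P1 drop A (B beats it: P:11>6 R:4>3 S:8>5 T:10>0)
P2 drop S (P beats it: B:7>0 D:8>4)
P1→{B,D} P2→{P,R,T}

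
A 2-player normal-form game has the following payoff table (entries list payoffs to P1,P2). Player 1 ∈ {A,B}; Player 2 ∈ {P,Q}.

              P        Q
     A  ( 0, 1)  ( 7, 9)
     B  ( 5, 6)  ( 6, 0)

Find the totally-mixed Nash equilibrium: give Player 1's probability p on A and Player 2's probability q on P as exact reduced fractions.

(p,q) = (3/7, 1/6)

P1 indiff ⇒ q·0+(1-q)·7 = q·5+(1-q)·6 ⇒ q(-5) = (1-q)(-1) ⇒ q = 1/6
P2 indiff ⇒ p·1+(1-p)·6 = p·9+(1-p)·0 ⇒ p(-8) = (1-p)(-6) ⇒ p = 3/7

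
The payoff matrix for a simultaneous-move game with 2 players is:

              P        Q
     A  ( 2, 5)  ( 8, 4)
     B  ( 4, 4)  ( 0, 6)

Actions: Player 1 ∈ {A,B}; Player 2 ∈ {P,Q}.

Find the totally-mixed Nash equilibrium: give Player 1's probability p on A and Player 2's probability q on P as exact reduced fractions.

P1 indiff ⇒ q·2+(1-q)·8 = q·4+(1-q)·0 ⇒ q(-2) = (1-q)(-8) ⇒ q = 4/5
P2 indiff ⇒ p·5+(1-p)·4 = p·4+(1-p)·6 ⇒ p(1) = (1-p)(2) ⇒ p = 2/3

P1 mixes 2/3 on A; P2 mixes 4/5 on P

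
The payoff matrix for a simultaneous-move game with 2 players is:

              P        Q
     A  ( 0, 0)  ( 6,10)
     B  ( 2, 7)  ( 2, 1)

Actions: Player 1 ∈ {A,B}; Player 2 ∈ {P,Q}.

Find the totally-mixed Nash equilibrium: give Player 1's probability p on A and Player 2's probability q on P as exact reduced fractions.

p=3/8, q=2/3

P1 indiff ⇒ q·0+(1-q)·6 = q·2+(1-q)·2 ⇒ q(-2) = (1-q)(-4) ⇒ q = 2/3
P2 indiff ⇒ p·0+(1-p)·7 = p·10+(1-p)·1 ⇒ p(-10) = (1-p)(-6) ⇒ p = 3/8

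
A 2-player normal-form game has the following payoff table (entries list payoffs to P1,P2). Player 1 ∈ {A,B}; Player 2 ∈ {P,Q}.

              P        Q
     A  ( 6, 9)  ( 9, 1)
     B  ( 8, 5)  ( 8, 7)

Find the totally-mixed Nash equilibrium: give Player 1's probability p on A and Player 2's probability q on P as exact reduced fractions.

P1 mixes 1/5 on A; P2 mixes 1/3 on P

P1 indiff ⇒ q·6+(1-q)·9 = q·8+(1-q)·8 ⇒ q(-2) = (1-q)(-1) ⇒ q = 1/3
P2 indiff ⇒ p·9+(1-p)·5 = p·1+(1-p)·7 ⇒ p(8) = (1-p)(2) ⇒ p = 1/5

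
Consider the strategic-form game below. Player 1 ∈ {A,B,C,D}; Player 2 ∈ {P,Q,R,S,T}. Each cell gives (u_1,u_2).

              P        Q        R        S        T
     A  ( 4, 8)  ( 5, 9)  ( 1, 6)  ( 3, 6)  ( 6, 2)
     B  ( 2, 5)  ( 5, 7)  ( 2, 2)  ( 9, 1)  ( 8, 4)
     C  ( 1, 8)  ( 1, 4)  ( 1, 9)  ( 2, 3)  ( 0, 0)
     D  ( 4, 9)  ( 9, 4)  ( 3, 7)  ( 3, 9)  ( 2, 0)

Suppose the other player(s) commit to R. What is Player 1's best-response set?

argmax u_1 = {D}

u_1(A vs R) = 1
u_1(B vs R) = 2
u_1(C vs R) = 1
u_1(D vs R) = 3
max payoff 3 at {D}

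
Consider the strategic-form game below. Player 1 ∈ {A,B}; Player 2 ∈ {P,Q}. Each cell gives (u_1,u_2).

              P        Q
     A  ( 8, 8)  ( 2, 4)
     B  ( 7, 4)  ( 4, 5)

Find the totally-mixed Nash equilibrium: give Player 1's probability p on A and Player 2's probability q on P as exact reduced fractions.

P1 indiff ⇒ q·8+(1-q)·2 = q·7+(1-q)·4 ⇒ q(1) = (1-q)(2) ⇒ q = 2/3
P2 indiff ⇒ p·8+(1-p)·4 = p·4+(1-p)·5 ⇒ p(4) = (1-p)(1) ⇒ p = 1/5

P1 mixes 1/5 on A; P2 mixes 2/3 on P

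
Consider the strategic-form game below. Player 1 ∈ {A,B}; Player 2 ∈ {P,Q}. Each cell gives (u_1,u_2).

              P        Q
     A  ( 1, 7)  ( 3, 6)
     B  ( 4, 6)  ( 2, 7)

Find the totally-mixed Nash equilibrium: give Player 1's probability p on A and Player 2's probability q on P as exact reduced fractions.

P1 indiff ⇒ q·1+(1-q)·3 = q·4+(1-q)·2 ⇒ q(-3) = (1-q)(-1) ⇒ q = 1/4
P2 indiff ⇒ p·7+(1-p)·6 = p·6+(1-p)·7 ⇒ p(1) = (1-p)(1) ⇒ p = 1/2

P1 mixes 1/2 on A; P2 mixes 1/4 on P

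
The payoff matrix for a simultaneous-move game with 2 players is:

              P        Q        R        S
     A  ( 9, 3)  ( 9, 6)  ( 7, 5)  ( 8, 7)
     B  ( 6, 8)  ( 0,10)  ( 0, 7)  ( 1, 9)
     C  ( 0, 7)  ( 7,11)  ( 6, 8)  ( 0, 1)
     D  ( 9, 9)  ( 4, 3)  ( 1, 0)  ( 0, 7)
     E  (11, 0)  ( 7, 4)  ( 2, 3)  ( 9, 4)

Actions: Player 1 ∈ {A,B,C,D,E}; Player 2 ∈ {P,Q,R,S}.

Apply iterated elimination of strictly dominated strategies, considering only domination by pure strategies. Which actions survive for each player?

P1 drop B (A beats it: P:9>6 Q:9>0 R:7>0 S:8>1)
P1 drop C (A beats it: P:9>0 Q:9>7 R:7>6 S:8>0)
P1 drop D (E beats it: P:11>9 Q:7>4 R:2>1 S:9>0)
P2 drop P (Q beats it: A:6>3 E:4>0)
P2 drop R (Q beats it: A:6>5 E:4>3)
P1→{A,E} P2→{Q,S}

Remaining: P1:{A,E} P2:{Q,S}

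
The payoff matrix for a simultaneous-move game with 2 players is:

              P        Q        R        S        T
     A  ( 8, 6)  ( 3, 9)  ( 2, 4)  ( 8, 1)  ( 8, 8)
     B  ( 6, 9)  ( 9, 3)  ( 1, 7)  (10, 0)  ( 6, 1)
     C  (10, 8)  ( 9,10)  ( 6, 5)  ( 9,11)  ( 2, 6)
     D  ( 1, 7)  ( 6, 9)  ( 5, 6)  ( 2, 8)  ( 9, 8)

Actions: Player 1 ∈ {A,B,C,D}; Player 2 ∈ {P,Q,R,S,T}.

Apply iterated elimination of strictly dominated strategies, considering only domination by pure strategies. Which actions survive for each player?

Remaining: P1:{B,C} P2:{P,Q,S}

P2 drop R (P beats it: A:6>4 B:9>7 C:8>5 D:7>6)
P2 drop T (Q beats it: A:9>8 B:3>1 C:10>6 D:9>8)
P1 drop A (C beats it: P:10>8 Q:9>3 S:9>8)
P1 drop D (B beats it: P:6>1 Q:9>6 S:10>2)
P1→{B,C} P2→{P,Q,S}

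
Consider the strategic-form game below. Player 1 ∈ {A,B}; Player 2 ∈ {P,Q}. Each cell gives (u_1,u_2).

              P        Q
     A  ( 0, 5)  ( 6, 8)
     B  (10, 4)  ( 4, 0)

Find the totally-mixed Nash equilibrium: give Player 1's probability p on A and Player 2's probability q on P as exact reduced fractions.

P1 mixes 4/7 on A; P2 mixes 1/6 on P

P1 indiff ⇒ q·0+(1-q)·6 = q·10+(1-q)·4 ⇒ q(-10) = (1-q)(-2) ⇒ q = 1/6
P2 indiff ⇒ p·5+(1-p)·4 = p·8+(1-p)·0 ⇒ p(-3) = (1-p)(-4) ⇒ p = 4/7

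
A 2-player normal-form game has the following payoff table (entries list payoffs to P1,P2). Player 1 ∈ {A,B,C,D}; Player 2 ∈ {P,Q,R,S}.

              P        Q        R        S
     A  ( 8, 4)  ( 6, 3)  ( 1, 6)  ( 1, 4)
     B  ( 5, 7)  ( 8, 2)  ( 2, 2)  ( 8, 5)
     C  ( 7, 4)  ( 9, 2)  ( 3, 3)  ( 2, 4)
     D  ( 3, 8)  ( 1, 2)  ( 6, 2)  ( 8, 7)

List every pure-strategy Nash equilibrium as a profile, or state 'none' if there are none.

PSNE: ∅

(A,P): not NE [P2→R gives 6>4]
(A,Q): not NE [P1→C gives 9>6; P2→R gives 6>3]
(A,R): not NE [P1→D gives 6>1]
(A,S): not NE [P1→D gives 8>1; P2→R gives 6>4]
(B,P): not NE [P1→A gives 8>5]
(B,Q): not NE [P1→C gives 9>8; P2→P gives 7>2]
(B,R): not NE [P1→D gives 6>2; P2→P gives 7>2]
(B,S): not NE [P2→P gives 7>5]
(C,P): not NE [P1→A gives 8>7]
(C,Q): not NE [P2→S gives 4>2]
(C,R): not NE [P1→D gives 6>3; P2→S gives 4>3]
(C,S): not NE [P1→D gives 8>2]
(D,P): not NE [P1→A gives 8>3]
(D,Q): not NE [P1→C gives 9>1; P2→P gives 8>2]
(D,R): not NE [P2→P gives 8>2]
(D,S): not NE [P2→P gives 8>7]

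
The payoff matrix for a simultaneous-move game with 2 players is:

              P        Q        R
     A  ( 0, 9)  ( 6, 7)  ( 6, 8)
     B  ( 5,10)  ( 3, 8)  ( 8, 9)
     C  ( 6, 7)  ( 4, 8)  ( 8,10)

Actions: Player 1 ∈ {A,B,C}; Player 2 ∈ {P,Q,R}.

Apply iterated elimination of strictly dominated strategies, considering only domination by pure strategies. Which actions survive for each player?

Survivors P1:{B,C} P2:{P,R}

P2 drop Q (R beats it: A:8>7 B:9>8 C:10>8)
P1 drop A (B beats it: P:5>0 R:8>6)
P1→{B,C} P2→{P,R}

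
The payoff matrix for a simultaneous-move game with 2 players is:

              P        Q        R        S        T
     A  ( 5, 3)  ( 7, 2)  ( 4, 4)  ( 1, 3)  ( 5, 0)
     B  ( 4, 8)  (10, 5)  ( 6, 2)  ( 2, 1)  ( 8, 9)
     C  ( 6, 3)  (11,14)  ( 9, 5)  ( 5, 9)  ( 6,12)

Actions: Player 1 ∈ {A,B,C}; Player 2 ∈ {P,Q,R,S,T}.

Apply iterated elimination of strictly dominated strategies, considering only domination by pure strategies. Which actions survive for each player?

Survivors P1:{B,C} P2:{Q,T}

P1 drop A (C beats it: P:6>5 Q:11>7 R:9>4 S:5>1 T:6>5)
P2 drop P (T beats it: B:9>8 C:12>3)
P2 drop R (Q beats it: B:5>2 C:14>5)
P2 drop S (Q beats it: B:5>1 C:14>9)
P1→{B,C} P2→{Q,T}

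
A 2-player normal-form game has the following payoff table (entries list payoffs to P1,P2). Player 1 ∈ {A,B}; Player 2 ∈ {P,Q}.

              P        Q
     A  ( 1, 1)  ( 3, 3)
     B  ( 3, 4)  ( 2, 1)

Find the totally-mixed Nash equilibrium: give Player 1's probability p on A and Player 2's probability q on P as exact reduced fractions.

P1 indiff ⇒ q·1+(1-q)·3 = q·3+(1-q)·2 ⇒ q(-2) = (1-q)(-1) ⇒ q = 1/3
P2 indiff ⇒ p·1+(1-p)·4 = p·3+(1-p)·1 ⇒ p(-2) = (1-p)(-3) ⇒ p = 3/5

P1 mixes 3/5 on A; P2 mixes 1/3 on P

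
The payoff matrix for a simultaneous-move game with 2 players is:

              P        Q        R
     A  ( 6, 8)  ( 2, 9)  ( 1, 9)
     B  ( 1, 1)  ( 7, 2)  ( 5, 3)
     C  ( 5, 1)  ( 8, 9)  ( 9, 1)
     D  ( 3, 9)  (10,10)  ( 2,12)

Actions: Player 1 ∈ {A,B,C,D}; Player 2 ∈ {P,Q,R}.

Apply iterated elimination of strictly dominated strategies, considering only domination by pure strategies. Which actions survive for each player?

P1 drop B (C beats it: P:5>1 Q:8>7 R:9>5)
P2 drop P (Q beats it: A:9>8 C:9>1 D:10>9)
P1 drop A (C beats it: Q:8>2 R:9>1)
P1→{C,D} P2→{Q,R}

Remaining: P1:{C,D} P2:{Q,R}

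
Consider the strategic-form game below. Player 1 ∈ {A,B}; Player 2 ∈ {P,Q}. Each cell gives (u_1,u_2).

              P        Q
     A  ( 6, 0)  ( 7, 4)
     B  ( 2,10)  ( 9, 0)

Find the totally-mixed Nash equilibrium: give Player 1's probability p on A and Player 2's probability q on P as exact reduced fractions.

p=5/7, q=1/3

P1 indiff ⇒ q·6+(1-q)·7 = q·2+(1-q)·9 ⇒ q(4) = (1-q)(2) ⇒ q = 1/3
P2 indiff ⇒ p·0+(1-p)·10 = p·4+(1-p)·0 ⇒ p(-4) = (1-p)(-10) ⇒ p = 5/7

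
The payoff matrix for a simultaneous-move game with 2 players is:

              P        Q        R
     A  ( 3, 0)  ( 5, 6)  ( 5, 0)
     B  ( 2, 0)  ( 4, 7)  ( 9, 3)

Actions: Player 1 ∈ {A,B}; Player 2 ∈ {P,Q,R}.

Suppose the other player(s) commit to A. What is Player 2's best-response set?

argmax u_2 = {Q}

u_2(P vs A) = 0
u_2(Q vs A) = 6
u_2(R vs A) = 0
max payoff 6 at {Q}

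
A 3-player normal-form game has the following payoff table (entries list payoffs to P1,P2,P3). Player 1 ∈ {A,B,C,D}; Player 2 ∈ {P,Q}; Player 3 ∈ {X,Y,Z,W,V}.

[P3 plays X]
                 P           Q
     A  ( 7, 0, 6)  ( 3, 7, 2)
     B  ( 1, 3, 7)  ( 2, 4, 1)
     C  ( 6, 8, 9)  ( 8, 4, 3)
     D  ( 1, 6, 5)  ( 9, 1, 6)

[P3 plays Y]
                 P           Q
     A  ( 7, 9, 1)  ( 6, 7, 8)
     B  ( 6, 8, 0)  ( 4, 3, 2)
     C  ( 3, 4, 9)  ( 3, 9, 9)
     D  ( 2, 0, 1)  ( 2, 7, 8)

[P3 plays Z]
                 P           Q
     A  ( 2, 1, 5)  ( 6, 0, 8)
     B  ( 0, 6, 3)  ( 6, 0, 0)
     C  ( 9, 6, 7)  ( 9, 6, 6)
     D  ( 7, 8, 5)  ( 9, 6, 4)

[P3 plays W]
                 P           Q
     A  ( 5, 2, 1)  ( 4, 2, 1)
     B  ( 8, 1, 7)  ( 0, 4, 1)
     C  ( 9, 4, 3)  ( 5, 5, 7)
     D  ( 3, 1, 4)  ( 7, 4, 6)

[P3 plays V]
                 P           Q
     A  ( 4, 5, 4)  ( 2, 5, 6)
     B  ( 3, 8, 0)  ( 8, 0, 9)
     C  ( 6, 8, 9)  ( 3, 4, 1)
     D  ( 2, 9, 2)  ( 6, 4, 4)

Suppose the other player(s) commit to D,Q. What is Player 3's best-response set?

u_3(X vs D,Q) = 6
u_3(Y vs D,Q) = 8
u_3(Z vs D,Q) = 4
u_3(W vs D,Q) = 6
u_3(V vs D,Q) = 4
max payoff 8 at {Y}

argmax u_3 = {Y}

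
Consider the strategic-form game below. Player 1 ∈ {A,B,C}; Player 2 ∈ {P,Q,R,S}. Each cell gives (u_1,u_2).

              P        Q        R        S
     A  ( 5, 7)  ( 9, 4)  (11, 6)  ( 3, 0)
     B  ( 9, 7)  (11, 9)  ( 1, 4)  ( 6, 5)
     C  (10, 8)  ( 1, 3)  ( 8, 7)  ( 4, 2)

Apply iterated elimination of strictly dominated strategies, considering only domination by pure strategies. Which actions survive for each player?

Remaining: P1:{B,C} P2:{P,Q}

P2 drop R (P beats it: A:7>6 B:7>4 C:8>7)
P1 drop A (B beats it: P:9>5 Q:11>9 S:6>3)
P2 drop S (P beats it: B:7>5 C:8>2)
P1→{B,C} P2→{P,Q}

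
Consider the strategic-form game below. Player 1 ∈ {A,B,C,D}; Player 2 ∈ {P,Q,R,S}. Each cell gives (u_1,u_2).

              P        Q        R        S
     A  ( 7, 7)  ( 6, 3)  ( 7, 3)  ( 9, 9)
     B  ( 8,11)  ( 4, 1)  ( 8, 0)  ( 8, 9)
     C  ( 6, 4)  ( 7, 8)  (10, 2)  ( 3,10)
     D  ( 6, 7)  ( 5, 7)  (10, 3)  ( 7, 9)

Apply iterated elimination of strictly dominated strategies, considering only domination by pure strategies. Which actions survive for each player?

P2 drop Q (S beats it: A:9>3 B:9>1 C:10>8 D:9>7)
P2 drop R (P beats it: A:7>3 B:11>0 C:4>2 D:7>3)
P1 drop C (A beats it: P:7>6 S:9>3)
P1 drop D (A beats it: P:7>6 S:9>7)
P1→{A,B} P2→{P,S}

Survivors P1:{A,B} P2:{P,S}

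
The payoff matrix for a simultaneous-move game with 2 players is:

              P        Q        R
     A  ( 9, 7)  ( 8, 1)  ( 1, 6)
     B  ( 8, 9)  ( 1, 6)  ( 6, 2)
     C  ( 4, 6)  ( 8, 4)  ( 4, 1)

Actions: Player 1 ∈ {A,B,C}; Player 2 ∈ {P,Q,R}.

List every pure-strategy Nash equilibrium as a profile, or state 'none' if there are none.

(A,P): NE
(A,Q): not NE [P2→P gives 7>1]
(A,R): not NE [P1→B gives 6>1; P2→P gives 7>6]
(B,P): not NE [P1→A gives 9>8]
(B,Q): not NE [P1→C gives 8>1; P2→P gives 9>6]
(B,R): not NE [P2→P gives 9>2]
(C,P): not NE [P1→A gives 9>4]
(C,Q): not NE [P2→P gives 6>4]
(C,R): not NE [P1→B gives 6>4; P2→P gives 6>1]

NE set: (A,P)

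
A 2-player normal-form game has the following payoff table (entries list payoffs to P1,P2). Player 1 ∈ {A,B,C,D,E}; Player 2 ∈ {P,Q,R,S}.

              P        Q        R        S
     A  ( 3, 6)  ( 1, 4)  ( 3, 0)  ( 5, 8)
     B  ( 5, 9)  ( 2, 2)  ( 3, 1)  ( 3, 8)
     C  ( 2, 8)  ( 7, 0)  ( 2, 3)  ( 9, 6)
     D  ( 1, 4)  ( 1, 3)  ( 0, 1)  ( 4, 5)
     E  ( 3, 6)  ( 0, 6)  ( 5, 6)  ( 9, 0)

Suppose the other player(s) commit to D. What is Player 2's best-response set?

u_2(P vs D) = 4
u_2(Q vs D) = 3
u_2(R vs D) = 1
u_2(S vs D) = 5
max payoff 5 at {S}

P2 best: {S}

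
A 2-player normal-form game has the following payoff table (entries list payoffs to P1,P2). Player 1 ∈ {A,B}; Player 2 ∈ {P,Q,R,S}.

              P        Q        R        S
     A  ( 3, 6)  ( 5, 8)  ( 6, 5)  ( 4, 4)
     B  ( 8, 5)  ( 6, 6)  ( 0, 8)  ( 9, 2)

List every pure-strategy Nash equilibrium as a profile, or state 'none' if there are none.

(A,P): not NE [P1→B gives 8>3; P2→Q gives 8>6]
(A,Q): not NE [P1→B gives 6>5]
(A,R): not NE [P2→Q gives 8>5]
(A,S): not NE [P1→B gives 9>4; P2→Q gives 8>4]
(B,P): not NE [P2→R gives 8>5]
(B,Q): not NE [P2→R gives 8>6]
(B,R): not NE [P1→A gives 6>0]
(B,S): not NE [P2→R gives 8>2]

PSNE: ∅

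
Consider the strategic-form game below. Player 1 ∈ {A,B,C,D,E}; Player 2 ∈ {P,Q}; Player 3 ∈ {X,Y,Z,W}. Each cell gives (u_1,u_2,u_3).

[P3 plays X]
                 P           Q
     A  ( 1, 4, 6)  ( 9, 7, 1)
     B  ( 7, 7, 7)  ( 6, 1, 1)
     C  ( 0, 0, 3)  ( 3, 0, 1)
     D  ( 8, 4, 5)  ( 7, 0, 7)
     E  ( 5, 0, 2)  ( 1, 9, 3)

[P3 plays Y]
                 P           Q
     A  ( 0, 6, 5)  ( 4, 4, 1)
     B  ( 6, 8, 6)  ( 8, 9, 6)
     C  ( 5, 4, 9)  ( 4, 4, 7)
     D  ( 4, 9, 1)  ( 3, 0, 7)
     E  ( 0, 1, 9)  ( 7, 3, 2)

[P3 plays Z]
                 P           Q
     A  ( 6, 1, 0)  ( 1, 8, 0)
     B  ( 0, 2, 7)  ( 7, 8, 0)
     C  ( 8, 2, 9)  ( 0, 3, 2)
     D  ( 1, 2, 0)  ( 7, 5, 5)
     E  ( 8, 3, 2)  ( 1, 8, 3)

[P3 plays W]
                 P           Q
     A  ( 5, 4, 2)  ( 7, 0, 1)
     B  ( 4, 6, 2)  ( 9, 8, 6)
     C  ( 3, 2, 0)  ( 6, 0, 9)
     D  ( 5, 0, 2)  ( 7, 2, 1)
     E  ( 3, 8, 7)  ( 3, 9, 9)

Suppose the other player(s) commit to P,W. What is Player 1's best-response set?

u_1(A vs P,W) = 5
u_1(B vs P,W) = 4
u_1(C vs P,W) = 3
u_1(D vs P,W) = 5
u_1(E vs P,W) = 3
max payoff 5 at {A,D}

argmax u_1 = {A,D}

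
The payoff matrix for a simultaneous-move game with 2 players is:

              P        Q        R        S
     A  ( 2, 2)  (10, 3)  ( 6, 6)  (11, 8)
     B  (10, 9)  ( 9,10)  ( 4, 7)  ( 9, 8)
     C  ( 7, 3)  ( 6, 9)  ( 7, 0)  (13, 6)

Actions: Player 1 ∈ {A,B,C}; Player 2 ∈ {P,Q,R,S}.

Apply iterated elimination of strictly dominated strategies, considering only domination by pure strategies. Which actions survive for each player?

Remaining: P1:{A,C} P2:{Q,S}

P2 drop P (Q beats it: A:3>2 B:10>9 C:9>3)
P1 drop B (A beats it: Q:10>9 R:6>4 S:11>9)
P2 drop R (S beats it: A:8>6 C:6>0)
P1→{A,C} P2→{Q,S}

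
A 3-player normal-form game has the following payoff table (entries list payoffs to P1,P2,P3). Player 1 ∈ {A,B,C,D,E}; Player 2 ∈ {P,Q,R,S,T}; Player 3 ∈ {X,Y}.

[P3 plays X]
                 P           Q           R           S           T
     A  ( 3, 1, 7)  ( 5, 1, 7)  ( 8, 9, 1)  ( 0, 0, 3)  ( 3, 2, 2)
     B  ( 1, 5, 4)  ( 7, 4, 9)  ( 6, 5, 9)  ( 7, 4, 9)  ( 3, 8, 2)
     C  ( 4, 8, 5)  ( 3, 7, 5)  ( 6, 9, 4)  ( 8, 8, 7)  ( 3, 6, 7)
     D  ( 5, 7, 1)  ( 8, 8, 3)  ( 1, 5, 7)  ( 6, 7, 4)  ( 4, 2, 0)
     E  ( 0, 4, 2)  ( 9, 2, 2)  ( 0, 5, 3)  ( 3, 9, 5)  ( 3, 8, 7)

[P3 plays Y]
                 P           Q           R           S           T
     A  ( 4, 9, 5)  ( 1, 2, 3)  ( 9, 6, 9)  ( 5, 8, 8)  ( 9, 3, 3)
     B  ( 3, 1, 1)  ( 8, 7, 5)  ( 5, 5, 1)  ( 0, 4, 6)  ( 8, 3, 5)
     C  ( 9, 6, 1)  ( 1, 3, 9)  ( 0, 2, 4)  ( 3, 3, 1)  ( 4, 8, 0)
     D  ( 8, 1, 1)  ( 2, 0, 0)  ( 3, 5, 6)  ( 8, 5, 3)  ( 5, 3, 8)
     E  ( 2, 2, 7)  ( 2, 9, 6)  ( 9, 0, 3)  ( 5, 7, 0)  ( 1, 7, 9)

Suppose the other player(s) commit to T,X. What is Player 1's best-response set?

P1 best: {D}

u_1(A vs T,X) = 3
u_1(B vs T,X) = 3
u_1(C vs T,X) = 3
u_1(D vs T,X) = 4
u_1(E vs T,X) = 3
max payoff 4 at {D}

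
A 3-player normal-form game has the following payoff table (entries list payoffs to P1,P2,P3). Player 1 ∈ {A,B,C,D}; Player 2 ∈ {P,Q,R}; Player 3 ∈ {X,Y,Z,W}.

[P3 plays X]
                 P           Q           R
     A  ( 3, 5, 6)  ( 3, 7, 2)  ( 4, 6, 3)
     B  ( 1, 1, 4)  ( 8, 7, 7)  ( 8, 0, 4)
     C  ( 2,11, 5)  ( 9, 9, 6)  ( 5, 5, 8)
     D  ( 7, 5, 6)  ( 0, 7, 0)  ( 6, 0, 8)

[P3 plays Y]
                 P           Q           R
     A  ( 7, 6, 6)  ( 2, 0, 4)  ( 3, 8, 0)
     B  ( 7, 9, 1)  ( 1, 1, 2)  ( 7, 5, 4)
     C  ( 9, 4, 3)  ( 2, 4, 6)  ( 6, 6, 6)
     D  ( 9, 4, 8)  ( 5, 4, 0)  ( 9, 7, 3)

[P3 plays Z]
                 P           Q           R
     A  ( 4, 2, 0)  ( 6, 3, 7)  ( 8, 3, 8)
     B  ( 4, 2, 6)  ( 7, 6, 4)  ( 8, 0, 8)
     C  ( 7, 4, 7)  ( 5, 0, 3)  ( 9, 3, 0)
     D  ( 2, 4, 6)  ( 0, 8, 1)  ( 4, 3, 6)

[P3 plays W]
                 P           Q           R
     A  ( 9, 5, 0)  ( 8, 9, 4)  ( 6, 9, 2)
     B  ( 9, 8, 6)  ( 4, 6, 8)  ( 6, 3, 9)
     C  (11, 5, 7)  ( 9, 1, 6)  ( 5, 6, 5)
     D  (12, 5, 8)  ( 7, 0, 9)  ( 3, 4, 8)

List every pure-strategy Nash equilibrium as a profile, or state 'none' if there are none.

(A,P,X): not NE [P1→D gives 7>3; P2→Q gives 7>5]
(A,P,Y): not NE [P1→D gives 9>7; P2→R gives 8>6]
(A,P,Z): not NE [P1→C gives 7>4; P2→R gives 3>2; P3→Y gives 6>0]
(A,P,W): not NE [P1→D gives 12>9; P2→R gives 9>5; P3→Y gives 6>0]
(A,Q,X): not NE [P1→C gives 9>3; P3→Z gives 7>2]
(A,Q,Y): not NE [P1→D gives 5>2; P2→R gives 8>0; P3→Z gives 7>4]
(A,Q,Z): not NE [P1→B gives 7>6]
(A,Q,W): not NE [P1→C gives 9>8; P3→Z gives 7>4]
(A,R,X): not NE [P1→B gives 8>4; P2→Q gives 7>6; P3→Z gives 8>3]
(A,R,Y): not NE [P1→D gives 9>3; P3→Z gives 8>0]
(A,R,Z): not NE [P1→C gives 9>8]
(A,R,W): not NE [P3→Z gives 8>2]
(B,P,X): not NE [P1→D gives 7>1; P2→Q gives 7>1; P3→W gives 6>4]
(B,P,Y): not NE [P1→D gives 9>7; P3→W gives 6>1]
(B,P,Z): not NE [P1→C gives 7>4; P2→Q gives 6>2]
(B,P,W): not NE [P1→D gives 12>9]
(B,Q,X): not NE [P1→C gives 9>8; P3→W gives 8>7]
(B,Q,Y): not NE [P1→D gives 5>1; P2→P gives 9>1; P3→W gives 8>2]
(B,Q,Z): not NE [P3→W gives 8>4]
(B,Q,W): not NE [P1→C gives 9>4; P2→P gives 8>6]
(B,R,X): not NE [P2→Q gives 7>0; P3→W gives 9>4]
(B,R,Y): not NE [P1→D gives 9>7; P2→P gives 9>5; P3→W gives 9>4]
(B,R,Z): not NE [P1→C gives 9>8; P2→Q gives 6>0; P3→W gives 9>8]
(B,R,W): not NE [P2→P gives 8>3]
(C,P,X): not NE [P1→D gives 7>2; P3→W gives 7>5]
(C,P,Y): not NE [P2→R gives 6>4; P3→W gives 7>3]
(C,P,Z): NE
(C,P,W): not NE [P1→D gives 12>11; P2→R gives 6>5]
(C,Q,X): not NE [P2→P gives 11>9]
(C,Q,Y): not NE [P1→D gives 5>2; P2→R gives 6>4]
(C,Q,Z): not NE [P1→B gives 7>5; P2→P gives 4>0; P3→W gives 6>3]
(C,Q,W): not NE [P2→R gives 6>1]
(C,R,X): not NE [P1→B gives 8>5; P2→P gives 11>5]
(C,R,Y): not NE [P1→D gives 9>6; P3→X gives 8>6]
(C,R,Z): not NE [P2→P gives 4>3; P3→X gives 8>0]
(C,R,W): not NE [P1→B gives 6>5; P3→X gives 8>5]
(D,P,X): not NE [P2→Q gives 7>5; P3→W gives 8>6]
(D,P,Y): not NE [P2→R gives 7>4]
(D,P,Z): not NE [P1→C gives 7>2; P2→Q gives 8>4; P3→W gives 8>6]
(D,P,W): NE
(D,Q,X): not NE [P1→C gives 9>0; P3→W gives 9>0]
(D,Q,Y): not NE [P2→R gives 7>4; P3→W gives 9>0]
(D,Q,Z): not NE [P1→B gives 7>0; P3→W gives 9>1]
(D,Q,W): not NE [P1→C gives 9>7; P2→P gives 5>0]
(D,R,X): not NE [P1→B gives 8>6; P2→Q gives 7>0]
(D,R,Y): not NE [P3→W gives 8>3]
(D,R,Z): not NE [P1→C gives 9>4; P2→Q gives 8>3; P3→W gives 8>6]
(D,R,W): not NE [P1→B gives 6>3; P2→P gives 5>4]

Nash profiles: (C,P,Z), (D,P,W)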